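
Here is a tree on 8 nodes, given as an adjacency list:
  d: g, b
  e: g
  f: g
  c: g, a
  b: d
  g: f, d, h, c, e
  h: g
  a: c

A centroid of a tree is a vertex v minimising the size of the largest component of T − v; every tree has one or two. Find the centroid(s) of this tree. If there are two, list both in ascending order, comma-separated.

g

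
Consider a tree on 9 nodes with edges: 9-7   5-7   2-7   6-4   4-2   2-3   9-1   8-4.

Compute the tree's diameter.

5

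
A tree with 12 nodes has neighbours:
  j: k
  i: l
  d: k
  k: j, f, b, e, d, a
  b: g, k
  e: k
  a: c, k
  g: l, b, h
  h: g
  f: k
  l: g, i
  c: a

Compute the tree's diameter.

Starting from i, a farthest node is c at distance 6.
One longest path: i–l–g–b–k–a–c.
So the diameter is 6.

6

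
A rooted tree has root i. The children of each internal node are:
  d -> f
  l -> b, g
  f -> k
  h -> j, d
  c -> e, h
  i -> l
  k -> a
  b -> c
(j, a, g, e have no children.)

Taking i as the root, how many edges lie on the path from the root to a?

Climbing from a to the root: a–k–f–d–h–c–b–l–i. That's 8 steps.

8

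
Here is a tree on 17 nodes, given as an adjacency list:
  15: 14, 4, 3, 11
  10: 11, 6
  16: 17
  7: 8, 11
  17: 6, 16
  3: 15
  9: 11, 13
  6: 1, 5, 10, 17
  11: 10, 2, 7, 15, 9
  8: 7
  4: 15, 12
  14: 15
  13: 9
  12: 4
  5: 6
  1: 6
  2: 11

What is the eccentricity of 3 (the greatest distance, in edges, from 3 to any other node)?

6

Distances from 3 peak at 6, attained at 16.
3-15-11-10-6-17-16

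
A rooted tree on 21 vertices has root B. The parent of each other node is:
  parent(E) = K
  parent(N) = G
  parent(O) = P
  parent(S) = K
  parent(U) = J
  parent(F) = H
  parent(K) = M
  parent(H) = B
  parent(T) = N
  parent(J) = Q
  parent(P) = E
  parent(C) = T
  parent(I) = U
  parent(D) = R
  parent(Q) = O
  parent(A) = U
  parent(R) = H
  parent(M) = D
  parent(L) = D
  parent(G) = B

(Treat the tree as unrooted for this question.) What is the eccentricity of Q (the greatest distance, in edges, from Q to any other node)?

The node farthest from Q is C, via Q–O–P–E–K–M–D–R–H–B–G–N–T–C — 13 edges.

13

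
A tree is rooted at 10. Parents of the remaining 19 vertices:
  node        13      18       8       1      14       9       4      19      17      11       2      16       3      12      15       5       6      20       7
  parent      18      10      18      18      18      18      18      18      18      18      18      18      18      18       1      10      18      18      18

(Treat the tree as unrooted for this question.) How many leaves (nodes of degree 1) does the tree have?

Degree-1 nodes: 2, 3, 4, 5, 6, 7, 8, 9, 11, 12, 13, 14, 15, 16, 17, 19, 20 — 17 of them.

17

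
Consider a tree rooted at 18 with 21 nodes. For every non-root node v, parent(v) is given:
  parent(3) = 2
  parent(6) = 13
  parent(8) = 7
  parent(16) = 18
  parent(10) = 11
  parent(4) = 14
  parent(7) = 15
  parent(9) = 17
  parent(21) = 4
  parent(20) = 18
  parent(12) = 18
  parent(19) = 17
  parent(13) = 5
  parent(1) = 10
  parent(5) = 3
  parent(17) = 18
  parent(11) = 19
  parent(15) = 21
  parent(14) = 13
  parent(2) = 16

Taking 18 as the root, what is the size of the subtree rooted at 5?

9

5's subtree: {5, 13, 6, 14, 4, 21, 15, 7, 8}, size 9.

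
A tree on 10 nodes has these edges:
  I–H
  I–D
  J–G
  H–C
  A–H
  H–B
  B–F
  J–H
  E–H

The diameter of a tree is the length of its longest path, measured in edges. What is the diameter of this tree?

Starting from F, a farthest node is D at distance 4.
One longest path: F - B - H - I - D.
So the diameter is 4.

4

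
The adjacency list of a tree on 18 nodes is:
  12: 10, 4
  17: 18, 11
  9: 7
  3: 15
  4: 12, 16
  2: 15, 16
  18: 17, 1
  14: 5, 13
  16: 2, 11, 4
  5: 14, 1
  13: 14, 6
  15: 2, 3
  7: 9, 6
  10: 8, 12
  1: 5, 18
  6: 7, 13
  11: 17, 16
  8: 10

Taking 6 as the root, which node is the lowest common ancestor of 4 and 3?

16

4's ancestor chain is 4, 16, 11, 17, 18, 1, 5, 14, 13, 6 and 3's is 3, 15, 2, 16, 11, 17, 18, 1, 5, 14, 13, 6; they first meet at 16.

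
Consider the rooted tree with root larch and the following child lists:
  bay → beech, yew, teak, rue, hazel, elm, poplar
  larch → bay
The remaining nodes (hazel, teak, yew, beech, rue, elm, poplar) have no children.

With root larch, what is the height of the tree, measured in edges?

The longest root-to-leaf path is larch → bay → poplar (2 edges).

2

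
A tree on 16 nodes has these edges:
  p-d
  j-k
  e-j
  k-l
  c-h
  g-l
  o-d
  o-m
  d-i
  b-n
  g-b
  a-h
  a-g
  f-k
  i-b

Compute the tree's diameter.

9

BFS from e reaches m last, at distance 9; BFS from m confirms no node is farther.
Path: e - j - k - l - g - b - i - d - o - m.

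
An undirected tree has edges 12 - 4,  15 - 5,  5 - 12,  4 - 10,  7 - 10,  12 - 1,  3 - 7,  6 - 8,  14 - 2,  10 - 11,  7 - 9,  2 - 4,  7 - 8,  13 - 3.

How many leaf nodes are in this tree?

The leaves are 1, 6, 9, 11, 13, 14, 15.
That is 7 leaves.

7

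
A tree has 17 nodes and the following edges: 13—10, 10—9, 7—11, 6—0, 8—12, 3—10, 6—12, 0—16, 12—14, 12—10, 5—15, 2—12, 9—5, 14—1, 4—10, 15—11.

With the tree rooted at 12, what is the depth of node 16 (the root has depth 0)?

Path from 12 to 16: 12 – 6 – 0 – 16, which has 3 edges.

3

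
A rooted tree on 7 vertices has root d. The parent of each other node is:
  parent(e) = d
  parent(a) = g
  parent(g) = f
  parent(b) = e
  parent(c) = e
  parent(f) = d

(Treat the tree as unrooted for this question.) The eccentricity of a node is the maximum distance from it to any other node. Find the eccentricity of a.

5

Distances from a peak at 5, attained at c (b also at distance 5).
a-g-f-d-e-c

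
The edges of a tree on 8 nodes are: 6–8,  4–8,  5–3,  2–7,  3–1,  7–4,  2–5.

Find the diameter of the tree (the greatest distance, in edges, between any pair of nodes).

7

BFS from 6 reaches 1 last, at distance 7; BFS from 1 confirms no node is farther.
Path: 6 - 8 - 4 - 7 - 2 - 5 - 3 - 1.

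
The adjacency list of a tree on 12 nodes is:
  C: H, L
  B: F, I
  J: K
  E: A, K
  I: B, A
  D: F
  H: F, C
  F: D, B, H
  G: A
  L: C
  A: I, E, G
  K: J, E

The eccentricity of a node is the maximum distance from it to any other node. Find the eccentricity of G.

7

The node farthest from G is L, via G-A-I-B-F-H-C-L — 7 edges.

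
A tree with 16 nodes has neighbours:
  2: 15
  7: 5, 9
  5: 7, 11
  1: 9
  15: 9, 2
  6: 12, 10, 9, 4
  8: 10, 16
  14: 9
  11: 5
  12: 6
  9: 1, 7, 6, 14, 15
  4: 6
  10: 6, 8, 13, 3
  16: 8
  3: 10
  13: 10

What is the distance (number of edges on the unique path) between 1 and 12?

3

1 - 9 - 6 - 12: 3 edges.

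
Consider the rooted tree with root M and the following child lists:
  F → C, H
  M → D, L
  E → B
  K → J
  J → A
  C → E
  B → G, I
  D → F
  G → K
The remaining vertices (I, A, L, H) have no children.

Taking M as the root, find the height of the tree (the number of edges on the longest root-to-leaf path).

9

The longest root-to-leaf path is M-D-F-C-E-B-G-K-J-A (9 edges).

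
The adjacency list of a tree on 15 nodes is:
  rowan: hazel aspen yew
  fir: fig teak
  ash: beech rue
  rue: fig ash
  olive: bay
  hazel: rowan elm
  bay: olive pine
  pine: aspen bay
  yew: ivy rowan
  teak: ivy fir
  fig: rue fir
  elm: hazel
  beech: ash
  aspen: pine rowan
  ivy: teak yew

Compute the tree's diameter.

A longest path is beech-ash-rue-fig-fir-teak-ivy-yew-rowan-aspen-pine-bay-olive, with 12 edges.

12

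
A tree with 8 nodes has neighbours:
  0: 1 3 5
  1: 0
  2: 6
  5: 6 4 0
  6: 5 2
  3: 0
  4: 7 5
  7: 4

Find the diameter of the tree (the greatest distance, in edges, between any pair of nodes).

4

A longest path is 2 - 6 - 5 - 0 - 3, with 4 edges.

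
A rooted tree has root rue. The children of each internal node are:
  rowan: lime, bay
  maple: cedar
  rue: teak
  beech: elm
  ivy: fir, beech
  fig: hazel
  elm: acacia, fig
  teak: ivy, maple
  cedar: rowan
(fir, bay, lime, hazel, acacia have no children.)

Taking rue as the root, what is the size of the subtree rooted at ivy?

7

ivy's subtree: {ivy, beech, fir, elm, fig, acacia, hazel}, size 7.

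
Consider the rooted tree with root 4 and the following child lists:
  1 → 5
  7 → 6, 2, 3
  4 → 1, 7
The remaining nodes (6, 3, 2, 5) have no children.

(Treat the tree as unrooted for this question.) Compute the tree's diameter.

4

BFS from 5 reaches 2 last, at distance 4; BFS from 2 confirms no node is farther.
Path: 5–1–4–7–2.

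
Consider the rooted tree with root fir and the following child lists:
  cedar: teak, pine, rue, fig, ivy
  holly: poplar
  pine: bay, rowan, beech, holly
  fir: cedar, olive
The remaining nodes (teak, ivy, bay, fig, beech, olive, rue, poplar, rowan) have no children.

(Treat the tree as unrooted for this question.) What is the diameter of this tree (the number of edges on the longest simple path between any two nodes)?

Starting from olive, a farthest node is poplar at distance 5.
One longest path: olive – fir – cedar – pine – holly – poplar.
So the diameter is 5.

5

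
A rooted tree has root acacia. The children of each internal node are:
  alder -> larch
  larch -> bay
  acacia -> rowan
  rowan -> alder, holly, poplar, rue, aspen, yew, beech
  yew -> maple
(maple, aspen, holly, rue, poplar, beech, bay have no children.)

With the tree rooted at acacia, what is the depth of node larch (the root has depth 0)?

3

Path from acacia to larch: acacia–rowan–alder–larch, which has 3 edges.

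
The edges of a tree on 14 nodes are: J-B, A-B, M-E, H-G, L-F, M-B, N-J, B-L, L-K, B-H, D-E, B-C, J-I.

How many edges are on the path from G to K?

4

G – H – B – L – K: 4 edges.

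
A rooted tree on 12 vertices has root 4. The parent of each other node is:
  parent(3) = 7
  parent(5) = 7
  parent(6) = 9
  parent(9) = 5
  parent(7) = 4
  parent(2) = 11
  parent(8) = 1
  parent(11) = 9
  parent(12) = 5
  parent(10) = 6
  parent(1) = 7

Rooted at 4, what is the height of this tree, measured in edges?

The longest root-to-leaf path is 4–7–5–9–6–10 (5 edges).

5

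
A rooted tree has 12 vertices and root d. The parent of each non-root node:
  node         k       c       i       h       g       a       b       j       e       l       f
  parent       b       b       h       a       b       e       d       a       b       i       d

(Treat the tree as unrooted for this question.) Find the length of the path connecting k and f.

Walking from k: k – b – d – f. Length 3.

3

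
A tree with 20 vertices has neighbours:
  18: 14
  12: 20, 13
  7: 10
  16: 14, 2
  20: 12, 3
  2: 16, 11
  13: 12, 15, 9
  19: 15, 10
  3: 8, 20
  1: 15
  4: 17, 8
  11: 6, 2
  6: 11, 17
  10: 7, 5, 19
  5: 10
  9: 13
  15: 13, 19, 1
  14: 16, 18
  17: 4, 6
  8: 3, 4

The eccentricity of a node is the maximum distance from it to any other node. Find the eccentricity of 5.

16

Distances from 5 peak at 16, attained at 18.
5 – 10 – 19 – 15 – 13 – 12 – 20 – 3 – 8 – 4 – 17 – 6 – 11 – 2 – 16 – 14 – 18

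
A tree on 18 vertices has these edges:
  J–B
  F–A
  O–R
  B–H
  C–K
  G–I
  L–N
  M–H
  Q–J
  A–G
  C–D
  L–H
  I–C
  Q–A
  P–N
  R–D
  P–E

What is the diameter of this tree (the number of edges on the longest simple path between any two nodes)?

14

A longest path is O - R - D - C - I - G - A - Q - J - B - H - L - N - P - E, with 14 edges.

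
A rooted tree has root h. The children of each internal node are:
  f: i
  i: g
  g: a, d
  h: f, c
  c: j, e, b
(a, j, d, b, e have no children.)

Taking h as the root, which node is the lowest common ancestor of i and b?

Path i→root: i f h; path b→root: b c h.
First common node: h.

h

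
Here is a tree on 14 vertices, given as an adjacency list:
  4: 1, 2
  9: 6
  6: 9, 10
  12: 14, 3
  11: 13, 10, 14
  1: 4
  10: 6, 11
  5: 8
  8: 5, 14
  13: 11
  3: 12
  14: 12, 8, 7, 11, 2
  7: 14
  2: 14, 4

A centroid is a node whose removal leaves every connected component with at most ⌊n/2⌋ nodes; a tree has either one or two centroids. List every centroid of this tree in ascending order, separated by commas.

Removing 14 splits the tree into components of sizes 5, 3, 2, 2, 1; the largest is 5 ≤ ⌊14/2⌋ = 7.
Every other node leaves some component of size > 7, so the centroid is unique.

14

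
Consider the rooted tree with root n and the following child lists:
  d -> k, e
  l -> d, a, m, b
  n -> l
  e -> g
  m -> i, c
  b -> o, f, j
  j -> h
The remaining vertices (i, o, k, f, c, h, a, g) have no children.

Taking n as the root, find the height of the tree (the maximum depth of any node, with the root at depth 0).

h sits deepest: n–l–b–j–h — 4 edges from the root.

4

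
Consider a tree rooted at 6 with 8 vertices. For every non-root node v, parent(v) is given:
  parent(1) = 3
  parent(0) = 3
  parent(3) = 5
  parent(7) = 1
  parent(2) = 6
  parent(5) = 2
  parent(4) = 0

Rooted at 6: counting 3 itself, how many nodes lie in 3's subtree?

5

The subtree rooted at 3 contains: 3, 0, 1, 4, 7 — 5 nodes.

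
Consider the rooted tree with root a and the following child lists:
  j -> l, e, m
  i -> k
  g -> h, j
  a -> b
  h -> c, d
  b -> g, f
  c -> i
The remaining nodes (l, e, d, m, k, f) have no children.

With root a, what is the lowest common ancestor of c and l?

c's ancestor chain is c, h, g, b, a and l's is l, j, g, b, a; they first meet at g.

g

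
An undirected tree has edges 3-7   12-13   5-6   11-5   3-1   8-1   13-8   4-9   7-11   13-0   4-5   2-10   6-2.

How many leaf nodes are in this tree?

The leaves are 0, 9, 10, 12.
That is 4 leaves.

4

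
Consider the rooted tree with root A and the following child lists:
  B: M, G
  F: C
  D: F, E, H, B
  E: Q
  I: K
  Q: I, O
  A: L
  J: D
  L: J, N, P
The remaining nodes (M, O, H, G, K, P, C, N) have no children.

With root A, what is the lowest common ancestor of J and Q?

J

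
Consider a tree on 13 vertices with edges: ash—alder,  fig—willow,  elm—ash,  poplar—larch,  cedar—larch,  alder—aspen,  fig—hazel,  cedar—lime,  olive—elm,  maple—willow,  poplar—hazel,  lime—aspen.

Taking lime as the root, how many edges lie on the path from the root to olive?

lime – aspen – alder – ash – elm – olive — 5 edges.

5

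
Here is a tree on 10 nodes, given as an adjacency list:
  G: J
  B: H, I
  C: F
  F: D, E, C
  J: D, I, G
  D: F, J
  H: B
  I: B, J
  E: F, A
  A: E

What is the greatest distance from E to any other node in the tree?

6

Distances from E peak at 6, attained at H.
E-F-D-J-I-B-H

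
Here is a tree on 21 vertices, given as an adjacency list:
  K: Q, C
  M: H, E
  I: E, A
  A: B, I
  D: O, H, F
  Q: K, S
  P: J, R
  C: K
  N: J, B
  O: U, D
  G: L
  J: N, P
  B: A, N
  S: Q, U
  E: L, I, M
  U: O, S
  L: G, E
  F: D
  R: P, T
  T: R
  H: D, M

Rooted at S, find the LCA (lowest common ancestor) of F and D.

D

Path F→root: F D O U S; path D→root: D O U S.
First common node: D.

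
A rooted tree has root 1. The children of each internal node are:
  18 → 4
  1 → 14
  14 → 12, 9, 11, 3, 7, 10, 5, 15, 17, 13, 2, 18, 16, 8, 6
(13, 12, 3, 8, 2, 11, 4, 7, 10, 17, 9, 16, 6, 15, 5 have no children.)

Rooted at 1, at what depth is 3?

1 – 14 – 3 — 2 edges.

2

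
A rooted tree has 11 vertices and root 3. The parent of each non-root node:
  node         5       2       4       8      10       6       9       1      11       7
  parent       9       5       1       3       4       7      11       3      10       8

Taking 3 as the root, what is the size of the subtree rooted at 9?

3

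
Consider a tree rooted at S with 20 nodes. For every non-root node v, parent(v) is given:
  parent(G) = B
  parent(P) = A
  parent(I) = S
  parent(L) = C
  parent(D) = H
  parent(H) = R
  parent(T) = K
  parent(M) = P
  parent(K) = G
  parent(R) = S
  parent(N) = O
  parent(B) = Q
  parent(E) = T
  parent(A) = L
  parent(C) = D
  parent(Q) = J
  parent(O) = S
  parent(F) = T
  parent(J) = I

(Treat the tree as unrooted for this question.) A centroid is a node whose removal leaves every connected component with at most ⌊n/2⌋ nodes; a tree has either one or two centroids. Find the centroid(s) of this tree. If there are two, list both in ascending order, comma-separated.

S

Delete S: the remaining components have sizes 9, 8, 2. Max 9 ≤ 10, so S is a centroid.
No neighbour of S does as well, so S is the unique centroid.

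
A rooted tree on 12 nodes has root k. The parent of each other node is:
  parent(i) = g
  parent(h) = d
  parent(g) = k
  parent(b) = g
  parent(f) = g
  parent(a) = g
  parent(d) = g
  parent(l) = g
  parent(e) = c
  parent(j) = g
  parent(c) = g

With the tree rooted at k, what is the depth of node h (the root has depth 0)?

3

k–g–d–h — 3 edges.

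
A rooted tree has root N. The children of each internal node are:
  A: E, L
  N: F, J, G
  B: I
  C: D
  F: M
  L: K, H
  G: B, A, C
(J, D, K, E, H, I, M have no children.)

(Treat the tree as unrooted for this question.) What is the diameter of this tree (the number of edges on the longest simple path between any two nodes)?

A longest path is M – F – N – G – A – L – K, with 6 edges.

6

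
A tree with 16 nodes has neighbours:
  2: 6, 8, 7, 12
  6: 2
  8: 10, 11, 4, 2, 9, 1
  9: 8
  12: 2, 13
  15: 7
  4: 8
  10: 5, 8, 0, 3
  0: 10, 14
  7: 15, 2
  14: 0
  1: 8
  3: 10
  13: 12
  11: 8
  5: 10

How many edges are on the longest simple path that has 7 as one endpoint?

5

Distances from 7 peak at 5, attained at 14.
7-2-8-10-0-14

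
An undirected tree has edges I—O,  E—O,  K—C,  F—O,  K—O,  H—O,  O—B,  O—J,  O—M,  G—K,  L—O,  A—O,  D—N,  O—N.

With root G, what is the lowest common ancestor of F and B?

O

Ancestors of F (toward the root): F, O, K, G.
Ancestors of B: B, O, K, G.
The deepest node appearing in both lists is O.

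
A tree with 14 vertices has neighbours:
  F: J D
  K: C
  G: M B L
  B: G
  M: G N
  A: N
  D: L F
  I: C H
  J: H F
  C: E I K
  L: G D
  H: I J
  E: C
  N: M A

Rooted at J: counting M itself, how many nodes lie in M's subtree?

Descendants of M (including itself): M, N, A. That's 3.

3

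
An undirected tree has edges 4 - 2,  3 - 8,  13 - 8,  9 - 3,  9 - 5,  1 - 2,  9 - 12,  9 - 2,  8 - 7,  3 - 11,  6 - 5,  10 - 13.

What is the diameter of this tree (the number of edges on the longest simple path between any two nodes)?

6

BFS from 10 reaches 6 last, at distance 6; BFS from 6 confirms no node is farther.
Path: 10 - 13 - 8 - 3 - 9 - 5 - 6.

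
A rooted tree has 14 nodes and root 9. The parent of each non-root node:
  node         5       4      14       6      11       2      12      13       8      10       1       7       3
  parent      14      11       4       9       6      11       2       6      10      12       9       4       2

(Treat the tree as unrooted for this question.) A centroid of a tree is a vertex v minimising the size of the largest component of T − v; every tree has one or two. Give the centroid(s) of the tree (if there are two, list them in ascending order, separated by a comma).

If 11 is removed the pieces have sizes 5, 4, 4, all ≤ ⌊14/2⌋ = 7.
Every other node leaves some component of size > 7, so the centroid is unique.

11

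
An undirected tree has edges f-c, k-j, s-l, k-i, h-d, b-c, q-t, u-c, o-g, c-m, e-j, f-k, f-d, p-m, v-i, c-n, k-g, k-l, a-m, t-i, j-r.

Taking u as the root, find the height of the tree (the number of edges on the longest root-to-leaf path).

A deepest node is q, reached by u → c → f → k → i → t → q.
That path has 6 edges, so the height is 6.

6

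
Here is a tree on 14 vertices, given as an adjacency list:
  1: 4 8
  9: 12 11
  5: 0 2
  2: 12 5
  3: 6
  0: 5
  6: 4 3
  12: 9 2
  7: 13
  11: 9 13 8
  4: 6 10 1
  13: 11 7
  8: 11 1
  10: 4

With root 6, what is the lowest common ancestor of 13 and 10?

4

Ancestors of 13 (toward the root): 13, 11, 8, 1, 4, 6.
Ancestors of 10: 10, 4, 6.
The deepest node appearing in both lists is 4.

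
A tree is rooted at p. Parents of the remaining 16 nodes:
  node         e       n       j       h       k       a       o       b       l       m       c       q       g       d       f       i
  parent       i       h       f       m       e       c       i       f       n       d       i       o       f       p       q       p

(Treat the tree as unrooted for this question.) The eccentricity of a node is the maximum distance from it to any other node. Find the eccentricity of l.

A farthest node from l is j (g, b also at distance 10).
The path l–n–h–m–d–p–i–o–q–f–j has 10 edges.

10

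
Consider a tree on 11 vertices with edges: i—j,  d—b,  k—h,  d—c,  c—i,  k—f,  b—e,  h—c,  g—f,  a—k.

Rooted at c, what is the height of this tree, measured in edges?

4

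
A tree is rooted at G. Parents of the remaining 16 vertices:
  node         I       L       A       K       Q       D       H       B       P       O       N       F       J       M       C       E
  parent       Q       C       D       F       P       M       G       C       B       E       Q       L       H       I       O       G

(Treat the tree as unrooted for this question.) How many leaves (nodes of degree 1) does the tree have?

The leaves are A, J, K, N.
That is 4 leaves.

4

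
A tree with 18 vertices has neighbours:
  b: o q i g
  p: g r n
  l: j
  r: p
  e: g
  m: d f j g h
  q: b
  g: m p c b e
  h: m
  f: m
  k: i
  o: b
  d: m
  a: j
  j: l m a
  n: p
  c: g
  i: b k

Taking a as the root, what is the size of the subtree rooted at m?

15

The subtree rooted at m contains: m, f, h, g, d, b, p, c, e, q, o, i, r, n, k — 15 nodes.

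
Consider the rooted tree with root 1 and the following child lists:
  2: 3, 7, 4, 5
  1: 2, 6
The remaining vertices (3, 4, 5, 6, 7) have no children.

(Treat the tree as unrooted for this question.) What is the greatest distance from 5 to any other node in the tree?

3

A farthest node from 5 is 6.
The path 5-2-1-6 has 3 edges.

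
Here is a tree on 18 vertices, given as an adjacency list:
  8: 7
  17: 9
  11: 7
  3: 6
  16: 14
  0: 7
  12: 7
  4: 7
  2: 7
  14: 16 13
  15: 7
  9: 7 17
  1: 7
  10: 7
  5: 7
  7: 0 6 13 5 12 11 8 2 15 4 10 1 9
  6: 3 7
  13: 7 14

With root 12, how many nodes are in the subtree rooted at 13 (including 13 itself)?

3

Descendants of 13 (including itself): 13, 14, 16. That's 3.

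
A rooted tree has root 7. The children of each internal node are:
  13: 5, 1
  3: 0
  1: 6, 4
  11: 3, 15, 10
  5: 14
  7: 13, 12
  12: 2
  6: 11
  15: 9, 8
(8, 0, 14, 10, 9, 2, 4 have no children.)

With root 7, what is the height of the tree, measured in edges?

8 sits deepest: 7 – 13 – 1 – 6 – 11 – 15 – 8 — 6 edges from the root.

6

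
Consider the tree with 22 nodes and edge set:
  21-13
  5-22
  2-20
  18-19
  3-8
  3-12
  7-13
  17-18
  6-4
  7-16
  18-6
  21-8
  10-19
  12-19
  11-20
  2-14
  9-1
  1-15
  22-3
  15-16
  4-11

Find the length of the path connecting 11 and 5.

Walking from 11: 11 – 4 – 6 – 18 – 19 – 12 – 3 – 22 – 5. Length 8.

8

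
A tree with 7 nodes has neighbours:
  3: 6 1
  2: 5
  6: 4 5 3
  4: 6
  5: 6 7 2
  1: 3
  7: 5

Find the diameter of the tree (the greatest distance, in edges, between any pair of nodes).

Starting from 2, a farthest node is 1 at distance 4.
One longest path: 2-5-6-3-1.
So the diameter is 4.

4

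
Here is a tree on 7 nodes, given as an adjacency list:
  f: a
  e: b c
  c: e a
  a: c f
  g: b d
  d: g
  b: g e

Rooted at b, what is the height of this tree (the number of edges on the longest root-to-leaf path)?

4

The longest root-to-leaf path is b → e → c → a → f (4 edges).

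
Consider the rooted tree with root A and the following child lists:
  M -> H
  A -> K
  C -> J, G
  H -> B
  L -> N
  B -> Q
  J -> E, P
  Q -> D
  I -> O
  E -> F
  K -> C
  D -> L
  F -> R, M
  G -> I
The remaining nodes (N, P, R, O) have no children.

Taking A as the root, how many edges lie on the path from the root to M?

A → K → C → J → E → F → M — 6 edges.

6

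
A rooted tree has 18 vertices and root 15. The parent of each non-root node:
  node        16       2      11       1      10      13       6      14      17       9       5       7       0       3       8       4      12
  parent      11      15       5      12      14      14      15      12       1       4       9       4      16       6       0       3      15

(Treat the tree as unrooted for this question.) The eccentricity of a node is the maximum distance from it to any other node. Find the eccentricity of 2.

10

Distances from 2 peak at 10, attained at 8.
2 – 15 – 6 – 3 – 4 – 9 – 5 – 11 – 16 – 0 – 8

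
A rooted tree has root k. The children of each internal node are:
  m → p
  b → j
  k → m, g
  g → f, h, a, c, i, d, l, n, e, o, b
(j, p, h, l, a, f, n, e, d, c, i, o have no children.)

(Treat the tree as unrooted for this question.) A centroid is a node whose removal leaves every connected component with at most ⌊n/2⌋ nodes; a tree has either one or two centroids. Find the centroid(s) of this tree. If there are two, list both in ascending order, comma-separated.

Delete g: the remaining components have sizes 3, 2, 1, 1, 1, 1, 1, 1, 1, 1, 1, 1. Max 3 ≤ 8, so g is a centroid.
Every other node leaves some component of size > 8, so the centroid is unique.

g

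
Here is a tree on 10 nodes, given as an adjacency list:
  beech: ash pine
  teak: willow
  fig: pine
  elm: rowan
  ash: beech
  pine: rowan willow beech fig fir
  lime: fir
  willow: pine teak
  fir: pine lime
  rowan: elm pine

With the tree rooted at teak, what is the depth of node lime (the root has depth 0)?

4

teak – willow – pine – fir – lime — 4 edges.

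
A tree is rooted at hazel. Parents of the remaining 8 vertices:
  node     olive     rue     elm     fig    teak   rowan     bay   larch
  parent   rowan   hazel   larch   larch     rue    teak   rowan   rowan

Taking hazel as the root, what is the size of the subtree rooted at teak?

7

The subtree rooted at teak contains: teak, rowan, olive, larch, bay, elm, fig — 7 nodes.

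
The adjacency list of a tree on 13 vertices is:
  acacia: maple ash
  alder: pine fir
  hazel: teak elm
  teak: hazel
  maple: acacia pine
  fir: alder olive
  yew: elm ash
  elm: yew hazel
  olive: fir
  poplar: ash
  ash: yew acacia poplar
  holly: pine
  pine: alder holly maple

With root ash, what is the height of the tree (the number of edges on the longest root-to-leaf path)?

A deepest node is olive, reached by ash → acacia → maple → pine → alder → fir → olive.
That path has 6 edges, so the height is 6.

6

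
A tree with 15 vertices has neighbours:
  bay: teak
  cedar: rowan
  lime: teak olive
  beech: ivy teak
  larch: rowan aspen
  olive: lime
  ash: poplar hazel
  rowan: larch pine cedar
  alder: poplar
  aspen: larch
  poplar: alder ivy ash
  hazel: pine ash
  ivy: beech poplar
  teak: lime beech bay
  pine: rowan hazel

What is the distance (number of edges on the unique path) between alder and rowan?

alder – poplar – ash – hazel – pine – rowan: 5 edges.

5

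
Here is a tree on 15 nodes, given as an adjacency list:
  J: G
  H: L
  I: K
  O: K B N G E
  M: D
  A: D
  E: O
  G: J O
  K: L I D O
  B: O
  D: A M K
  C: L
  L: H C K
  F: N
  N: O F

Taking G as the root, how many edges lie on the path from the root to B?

2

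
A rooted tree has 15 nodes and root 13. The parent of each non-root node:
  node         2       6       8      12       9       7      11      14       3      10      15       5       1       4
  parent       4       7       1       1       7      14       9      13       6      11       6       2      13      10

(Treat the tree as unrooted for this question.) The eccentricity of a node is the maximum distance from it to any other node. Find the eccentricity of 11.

6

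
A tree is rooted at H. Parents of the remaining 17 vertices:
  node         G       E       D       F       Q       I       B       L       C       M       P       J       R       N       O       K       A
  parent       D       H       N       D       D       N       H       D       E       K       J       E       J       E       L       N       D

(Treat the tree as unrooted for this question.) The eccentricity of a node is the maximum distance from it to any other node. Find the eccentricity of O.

A farthest node from O is B (P, R also at distance 6).
The path O – L – D – N – E – H – B has 6 edges.

6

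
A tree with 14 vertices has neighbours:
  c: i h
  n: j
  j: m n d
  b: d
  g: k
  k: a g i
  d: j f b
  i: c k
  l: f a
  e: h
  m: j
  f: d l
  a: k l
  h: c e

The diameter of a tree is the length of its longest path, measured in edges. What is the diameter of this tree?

Starting from n, a farthest node is e at distance 10.
One longest path: n–j–d–f–l–a–k–i–c–h–e.
So the diameter is 10.

10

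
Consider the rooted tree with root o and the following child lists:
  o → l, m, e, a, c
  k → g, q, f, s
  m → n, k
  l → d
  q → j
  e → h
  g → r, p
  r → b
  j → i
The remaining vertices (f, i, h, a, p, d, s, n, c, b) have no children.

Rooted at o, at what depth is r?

Path from o to r: o–m–k–g–r, which has 4 edges.

4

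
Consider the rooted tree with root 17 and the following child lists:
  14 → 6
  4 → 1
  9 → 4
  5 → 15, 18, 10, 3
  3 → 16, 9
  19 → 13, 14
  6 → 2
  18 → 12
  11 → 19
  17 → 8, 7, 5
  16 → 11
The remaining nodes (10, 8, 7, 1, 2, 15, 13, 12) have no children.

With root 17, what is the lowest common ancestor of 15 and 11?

Path 15→root: 15 5 17; path 11→root: 11 16 3 5 17.
First common node: 5.

5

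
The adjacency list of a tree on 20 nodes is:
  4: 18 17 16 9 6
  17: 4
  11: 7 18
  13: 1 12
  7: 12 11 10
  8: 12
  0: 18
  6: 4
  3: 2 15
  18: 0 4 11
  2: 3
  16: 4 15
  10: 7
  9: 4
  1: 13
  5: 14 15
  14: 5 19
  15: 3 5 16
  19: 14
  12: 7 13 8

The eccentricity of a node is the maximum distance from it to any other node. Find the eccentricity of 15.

8

Distances from 15 peak at 8, attained at 1.
15 – 16 – 4 – 18 – 11 – 7 – 12 – 13 – 1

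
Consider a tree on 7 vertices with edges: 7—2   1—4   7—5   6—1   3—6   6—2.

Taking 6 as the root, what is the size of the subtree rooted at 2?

Descendants of 2 (including itself): 2, 7, 5. That's 3.

3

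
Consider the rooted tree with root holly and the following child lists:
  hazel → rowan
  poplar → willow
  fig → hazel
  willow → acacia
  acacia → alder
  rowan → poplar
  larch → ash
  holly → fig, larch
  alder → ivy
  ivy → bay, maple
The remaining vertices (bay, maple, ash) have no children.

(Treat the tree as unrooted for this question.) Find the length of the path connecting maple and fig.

8

Walking from maple: maple – ivy – alder – acacia – willow – poplar – rowan – hazel – fig. Length 8.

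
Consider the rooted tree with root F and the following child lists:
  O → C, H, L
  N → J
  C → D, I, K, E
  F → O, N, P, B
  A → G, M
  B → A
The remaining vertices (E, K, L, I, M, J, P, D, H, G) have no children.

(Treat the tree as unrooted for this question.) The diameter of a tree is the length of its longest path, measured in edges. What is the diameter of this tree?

BFS from G reaches I last, at distance 6; BFS from I confirms no node is farther.
Path: G–A–B–F–O–C–I.

6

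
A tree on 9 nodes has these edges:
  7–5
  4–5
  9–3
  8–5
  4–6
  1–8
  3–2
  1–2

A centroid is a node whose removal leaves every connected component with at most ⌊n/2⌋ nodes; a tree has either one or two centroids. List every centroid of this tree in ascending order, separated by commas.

8

Delete 8: the remaining components have sizes 4, 4. Max 4 ≤ 4, so 8 is a centroid.
Every other node leaves some component of size > 4, so the centroid is unique.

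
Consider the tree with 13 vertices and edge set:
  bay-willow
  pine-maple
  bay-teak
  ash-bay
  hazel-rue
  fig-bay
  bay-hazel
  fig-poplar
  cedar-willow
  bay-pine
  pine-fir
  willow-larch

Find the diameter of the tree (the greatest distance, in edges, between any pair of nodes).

BFS from maple reaches poplar last, at distance 4; BFS from poplar confirms no node is farther.
Path: maple - pine - bay - fig - poplar.

4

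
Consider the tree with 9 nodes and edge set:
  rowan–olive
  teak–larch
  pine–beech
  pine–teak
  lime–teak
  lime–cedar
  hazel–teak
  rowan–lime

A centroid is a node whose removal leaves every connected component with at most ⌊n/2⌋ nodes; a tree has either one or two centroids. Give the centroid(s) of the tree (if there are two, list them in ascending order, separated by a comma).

teak

If teak is removed the pieces have sizes 4, 2, 1, 1, all ≤ ⌊9/2⌋ = 4.
No neighbour of teak does as well, so teak is the unique centroid.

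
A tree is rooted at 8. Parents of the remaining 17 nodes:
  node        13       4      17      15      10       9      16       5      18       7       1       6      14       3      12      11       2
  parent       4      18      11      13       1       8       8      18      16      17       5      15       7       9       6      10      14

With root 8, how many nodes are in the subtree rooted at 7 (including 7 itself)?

The subtree rooted at 7 contains: 7, 14, 2 — 3 nodes.

3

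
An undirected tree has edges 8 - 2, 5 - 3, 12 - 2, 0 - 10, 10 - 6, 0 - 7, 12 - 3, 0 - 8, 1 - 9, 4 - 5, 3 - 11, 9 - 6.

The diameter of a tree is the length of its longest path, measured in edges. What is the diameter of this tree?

A longest path is 1 – 9 – 6 – 10 – 0 – 8 – 2 – 12 – 3 – 5 – 4, with 10 edges.

10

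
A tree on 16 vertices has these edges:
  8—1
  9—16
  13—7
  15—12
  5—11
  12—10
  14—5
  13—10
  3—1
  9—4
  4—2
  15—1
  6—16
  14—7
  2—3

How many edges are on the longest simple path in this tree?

14

BFS from 6 reaches 11 last, at distance 14; BFS from 11 confirms no node is farther.
Path: 6–16–9–4–2–3–1–15–12–10–13–7–14–5–11.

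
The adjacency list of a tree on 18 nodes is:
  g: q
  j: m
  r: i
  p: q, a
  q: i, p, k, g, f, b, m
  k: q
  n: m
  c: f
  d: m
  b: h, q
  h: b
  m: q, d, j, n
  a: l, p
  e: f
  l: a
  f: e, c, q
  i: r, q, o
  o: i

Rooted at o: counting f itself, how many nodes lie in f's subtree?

f's subtree: {f, c, e}, size 3.

3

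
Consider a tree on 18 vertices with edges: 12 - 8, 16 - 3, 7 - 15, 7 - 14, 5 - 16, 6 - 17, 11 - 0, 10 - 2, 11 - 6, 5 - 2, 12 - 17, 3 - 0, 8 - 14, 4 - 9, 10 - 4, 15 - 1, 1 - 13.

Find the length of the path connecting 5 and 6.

The path is 5–16–3–0–11–6, which has 5 edges.

5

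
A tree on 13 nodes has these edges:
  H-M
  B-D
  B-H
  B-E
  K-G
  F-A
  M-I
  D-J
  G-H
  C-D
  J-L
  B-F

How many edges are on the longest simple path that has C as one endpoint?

5

The node farthest from C is K (I also at distance 5), via C-D-B-H-G-K — 5 edges.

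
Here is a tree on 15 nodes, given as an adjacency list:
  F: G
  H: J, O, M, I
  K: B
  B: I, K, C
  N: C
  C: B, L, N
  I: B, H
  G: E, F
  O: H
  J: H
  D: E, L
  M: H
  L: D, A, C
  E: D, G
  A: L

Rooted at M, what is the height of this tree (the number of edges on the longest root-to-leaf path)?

A deepest node is F, reached by M – H – I – B – C – L – D – E – G – F.
That path has 9 edges, so the height is 9.

9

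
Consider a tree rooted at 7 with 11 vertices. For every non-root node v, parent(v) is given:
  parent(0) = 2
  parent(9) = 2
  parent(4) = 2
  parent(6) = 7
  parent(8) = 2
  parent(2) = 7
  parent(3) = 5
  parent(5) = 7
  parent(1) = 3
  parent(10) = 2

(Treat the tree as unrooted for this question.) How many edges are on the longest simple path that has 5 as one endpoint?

3

The node farthest from 5 is 0 (8, 9, 4, 10 also at distance 3), via 5–7–2–0 — 3 edges.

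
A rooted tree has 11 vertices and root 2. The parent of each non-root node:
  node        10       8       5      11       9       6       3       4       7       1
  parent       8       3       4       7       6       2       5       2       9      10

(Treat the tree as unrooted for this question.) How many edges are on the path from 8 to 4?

Walking from 8: 8–3–5–4. Length 3.

3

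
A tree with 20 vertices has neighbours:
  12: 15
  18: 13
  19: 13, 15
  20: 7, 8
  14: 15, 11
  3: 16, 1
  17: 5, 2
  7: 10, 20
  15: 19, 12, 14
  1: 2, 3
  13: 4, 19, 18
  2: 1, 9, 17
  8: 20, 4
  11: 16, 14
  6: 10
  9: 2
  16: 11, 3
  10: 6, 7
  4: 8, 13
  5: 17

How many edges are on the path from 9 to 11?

5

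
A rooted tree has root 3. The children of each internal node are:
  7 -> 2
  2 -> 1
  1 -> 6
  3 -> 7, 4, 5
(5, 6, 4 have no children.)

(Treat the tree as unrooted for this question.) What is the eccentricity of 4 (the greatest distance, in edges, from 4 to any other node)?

5

A farthest node from 4 is 6.
The path 4 – 3 – 7 – 2 – 1 – 6 has 5 edges.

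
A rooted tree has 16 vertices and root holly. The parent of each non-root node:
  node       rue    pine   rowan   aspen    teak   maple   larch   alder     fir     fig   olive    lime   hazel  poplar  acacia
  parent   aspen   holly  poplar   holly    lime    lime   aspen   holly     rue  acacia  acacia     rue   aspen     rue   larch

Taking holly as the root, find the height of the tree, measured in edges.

4

A deepest node is maple, reached by holly → aspen → rue → lime → maple.
That path has 4 edges, so the height is 4.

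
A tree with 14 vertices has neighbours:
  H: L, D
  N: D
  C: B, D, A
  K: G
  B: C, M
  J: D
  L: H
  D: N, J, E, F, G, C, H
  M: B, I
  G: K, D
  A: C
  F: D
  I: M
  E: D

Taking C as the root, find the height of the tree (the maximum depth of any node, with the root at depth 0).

A deepest node is I, reached by C → B → M → I.
That path has 3 edges, so the height is 3.

3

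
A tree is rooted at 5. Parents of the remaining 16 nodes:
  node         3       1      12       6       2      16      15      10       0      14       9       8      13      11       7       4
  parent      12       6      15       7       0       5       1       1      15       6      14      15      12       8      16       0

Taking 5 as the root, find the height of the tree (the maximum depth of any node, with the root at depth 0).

The longest root-to-leaf path is 5 – 16 – 7 – 6 – 1 – 15 – 12 – 13 (7 edges).

7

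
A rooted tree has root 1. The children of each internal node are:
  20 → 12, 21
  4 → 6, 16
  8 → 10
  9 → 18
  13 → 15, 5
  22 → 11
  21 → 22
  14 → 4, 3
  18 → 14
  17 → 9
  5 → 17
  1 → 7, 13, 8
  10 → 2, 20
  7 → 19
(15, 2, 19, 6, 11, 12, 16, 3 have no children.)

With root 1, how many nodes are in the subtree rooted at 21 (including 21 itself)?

3

21's subtree: {21, 22, 11}, size 3.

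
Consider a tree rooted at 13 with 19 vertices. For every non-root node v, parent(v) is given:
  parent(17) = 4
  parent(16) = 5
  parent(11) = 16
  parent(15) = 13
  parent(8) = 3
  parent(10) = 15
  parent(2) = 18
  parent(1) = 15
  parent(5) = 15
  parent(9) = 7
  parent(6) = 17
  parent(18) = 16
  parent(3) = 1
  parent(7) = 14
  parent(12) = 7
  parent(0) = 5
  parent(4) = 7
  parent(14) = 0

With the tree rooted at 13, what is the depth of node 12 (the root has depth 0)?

6

13–15–5–0–14–7–12 — 6 edges.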